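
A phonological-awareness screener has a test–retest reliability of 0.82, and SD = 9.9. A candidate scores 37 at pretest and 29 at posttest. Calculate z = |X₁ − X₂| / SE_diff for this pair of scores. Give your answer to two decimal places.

1.35

SEM = 9.90000 · √(1 − 0.82000) = 9.90000 · √0.18000 ≈ 9.90000 · 0.42426 ≈ 4.20021
SE_diff = √2 · SEM ≈ 5.94000
z = 8 / 5.94000 ≈ 1.34680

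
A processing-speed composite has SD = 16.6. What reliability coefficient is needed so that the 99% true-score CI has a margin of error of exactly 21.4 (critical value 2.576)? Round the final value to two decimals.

0.75

SEM needed = half-width / z = 21.4/2.576 ≈ 8.30745
r = 1 − (SEM / SD)² = 1 − (8.30745 / 16.6)² ≈ 1 − 0.25045 ≈ 0.74955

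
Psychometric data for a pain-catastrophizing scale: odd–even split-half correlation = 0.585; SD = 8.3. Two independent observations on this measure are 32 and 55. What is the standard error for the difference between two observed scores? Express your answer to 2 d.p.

6.01

r_full = 2·0.585 / (1 + 0.585) ≈ 0.7382
SEM = 8.3000·√(1 − 0.7382) ≈ 4.2471
SE_diff = SEM · √2 ≈ 4.2471 · 1.4142 ≈ 6.0062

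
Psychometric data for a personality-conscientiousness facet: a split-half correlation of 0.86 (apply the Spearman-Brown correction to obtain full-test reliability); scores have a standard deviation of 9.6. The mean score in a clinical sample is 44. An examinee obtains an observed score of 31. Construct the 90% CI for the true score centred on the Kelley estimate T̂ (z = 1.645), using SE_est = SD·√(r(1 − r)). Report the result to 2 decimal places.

[27.81, 36.14]

r_full = 2·0.86 / (1 + 0.86) ≃ 0.92473
T̂ = r·X + (1 − r)·M = 0.92473*31 + 0.07527*44 ≃ 28.66667 + 3.31183 ≃ 31.97849
SE_est = SD * √(r(1 − r)) = 9.60000 * √0.06960 ≃ 9.60000 * 0.26382 ≃ 2.53272
90% CI: 31.97849 ± 4.16632 ≃ (27.81218, 36.14481)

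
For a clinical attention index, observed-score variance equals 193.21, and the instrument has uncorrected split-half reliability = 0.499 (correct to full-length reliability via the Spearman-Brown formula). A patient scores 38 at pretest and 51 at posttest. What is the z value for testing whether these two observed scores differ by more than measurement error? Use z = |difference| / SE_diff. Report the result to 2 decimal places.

1.14

σ = 193.21^(1/2) = 13.900
r_full = 2·0.499 / (1 + 0.499) ≃ 0.666
SEM = 13.900·√(1 − 0.666) ≃ 8.036
SE_diff = √2 · SEM ≃ 11.364
z = |38 − 51| / 11.364 = 13 / 11.364 ≃ 1.144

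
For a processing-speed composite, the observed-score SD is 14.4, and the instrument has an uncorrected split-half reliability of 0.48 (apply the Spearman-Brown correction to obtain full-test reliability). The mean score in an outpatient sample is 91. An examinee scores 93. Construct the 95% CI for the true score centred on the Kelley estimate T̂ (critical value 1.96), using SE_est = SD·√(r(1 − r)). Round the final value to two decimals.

[78.82, 105.77]

Full-length reliability (Spearman-Brown) = 2(0.48)/(1+0.48) ≈ 0.6486
Estimated true score = 0.6486*93 + (1 − 0.6486)*91 ≈ 92.2973
SE_est = SD * √(r(1 − r)) = 14.4000 * √0.2279 ≈ 14.4000 * 0.4774 ≈ 6.8745
95% CI: 92.2973 ± 13.4739 ≈ (78.8234, 105.7712)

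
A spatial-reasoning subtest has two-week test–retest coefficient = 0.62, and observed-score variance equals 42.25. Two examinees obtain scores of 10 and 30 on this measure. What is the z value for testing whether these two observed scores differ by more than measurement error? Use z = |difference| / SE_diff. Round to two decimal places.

SD = √42.25 = 6.500
SEM = 6.500 · √(1 − 0.620) = 6.500 · √0.380 ≈ 6.500 · 0.616 ≈ 4.007
SE_diff = SEM · √2 ≈ 4.007 · 1.414 ≈ 5.667
z = 20 / 5.667 ≈ 3.529

3.53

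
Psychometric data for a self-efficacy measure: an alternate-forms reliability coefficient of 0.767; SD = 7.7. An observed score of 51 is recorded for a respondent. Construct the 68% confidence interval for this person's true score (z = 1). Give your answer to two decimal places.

The standard error of measurement is 7.70000*√(1 − 0.76700) ≈ 7.70000*0.48270 ≈ 3.71680.
Half-width = 1*3.71680 ≈ 3.71680
Interval: (47.28320, 54.71680)

[47.28, 54.72]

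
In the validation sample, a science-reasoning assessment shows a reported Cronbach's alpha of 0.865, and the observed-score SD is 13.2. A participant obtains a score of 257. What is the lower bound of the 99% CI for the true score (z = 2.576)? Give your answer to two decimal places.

244.51

SEM = 13.200 * √(1 − 0.865) = 13.200 * √0.135 ≈ 13.200 * 0.367 ≈ 4.850
Half-width = 2.576*4.850 ≈ 12.494
Lower limit = 257 − 12.494 ≈ 244.506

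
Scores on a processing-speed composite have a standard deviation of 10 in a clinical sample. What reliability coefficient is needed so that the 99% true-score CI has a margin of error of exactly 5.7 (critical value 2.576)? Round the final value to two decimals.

Required SEM = 5.7 / 2.576 ≈ 2.21273
Required reliability = 1 − (SEM/SD)² = 1 − 0.04896 ≈ 0.95104

0.95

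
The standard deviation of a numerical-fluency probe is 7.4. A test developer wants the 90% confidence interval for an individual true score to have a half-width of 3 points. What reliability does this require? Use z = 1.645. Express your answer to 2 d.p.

SEM needed = half-width / z = 3/1.645 ≈ 1.824
r = 1 − (SEM / SD)² = 1 − (1.824 / 7.4)² ≈ 1 − 0.061 ≈ 0.939

0.94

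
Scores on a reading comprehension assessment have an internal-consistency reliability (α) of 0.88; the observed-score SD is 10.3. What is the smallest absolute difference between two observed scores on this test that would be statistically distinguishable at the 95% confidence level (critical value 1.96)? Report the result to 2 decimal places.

The standard error of measurement is 10.300*√(1 − 0.880) ≈ 10.300*0.346 ≈ 3.568.
SE_diff = √2 * SEM ≈ 5.046
Minimum reliable difference = 1.96 * SE_diff ≈ 1.96 * 5.046 ≈ 9.890

9.89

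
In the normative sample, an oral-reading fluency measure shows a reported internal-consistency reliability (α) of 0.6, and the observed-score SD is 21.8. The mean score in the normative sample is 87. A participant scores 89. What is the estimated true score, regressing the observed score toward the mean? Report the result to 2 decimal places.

88.20

Estimated true score = 0.6000*89 + (1 − 0.6000)*87 ≈ 88.2000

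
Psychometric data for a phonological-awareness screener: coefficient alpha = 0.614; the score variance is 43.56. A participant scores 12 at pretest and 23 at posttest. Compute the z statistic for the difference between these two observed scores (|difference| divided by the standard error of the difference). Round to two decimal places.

σ = 43.56^(1/2) = 6.600
SEM = 6.600 × √(1 − 0.614) = 6.600 × √0.386 ≈ 6.600 × 0.621 ≈ 4.101
Standard error of the difference = 4.101·√2 ≈ 5.799
z = 11 / 5.799 ≈ 1.897

1.90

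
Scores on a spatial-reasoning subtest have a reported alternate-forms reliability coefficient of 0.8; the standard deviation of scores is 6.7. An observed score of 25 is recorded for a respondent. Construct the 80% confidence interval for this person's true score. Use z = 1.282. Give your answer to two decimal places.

SEM = 6.7000*√(1 − 0.8000) ≈ 2.9963
Half-width = 1.282*2.9963 ≈ 3.8413
CI = 25 ± 3.8413 → [21.1587, 28.8413]

[21.16, 28.84]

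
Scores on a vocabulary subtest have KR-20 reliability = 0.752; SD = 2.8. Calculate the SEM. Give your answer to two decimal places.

1.39

SEM = 2.800 · √(1 − 0.752) = 2.800 · √0.248 ≃ 2.800 · 0.498 ≃ 1.394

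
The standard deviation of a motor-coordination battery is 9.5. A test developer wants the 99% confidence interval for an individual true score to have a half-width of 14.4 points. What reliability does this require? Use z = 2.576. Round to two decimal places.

Required SEM = 14.4 / 2.576 ≈ 5.5901
Required reliability = 1 − (SEM/SD)² = 1 − 0.3462 ≈ 0.6538

0.65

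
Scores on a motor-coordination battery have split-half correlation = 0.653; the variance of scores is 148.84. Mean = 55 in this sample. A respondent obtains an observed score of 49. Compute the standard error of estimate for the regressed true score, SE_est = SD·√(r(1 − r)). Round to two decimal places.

SD = √148.84 = 12.20000
r_full = 2·0.653 / (1 + 0.653) ≈ 0.79008
SE_est = 12.20000·√(0.79008·0.20992) ≈ 4.96848

4.97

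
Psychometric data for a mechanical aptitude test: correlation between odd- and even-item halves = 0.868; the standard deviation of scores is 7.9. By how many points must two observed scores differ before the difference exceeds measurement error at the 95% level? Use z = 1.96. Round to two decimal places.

5.82

Spearman-Brown: r = 2(0.868) / (1 + 0.868) = 1.736 / 1.868 ≈ 0.929
SEM = 7.900·√(1 − 0.929) ≈ 2.100
Standard error of the difference = 2.100·√2 ≈ 2.970
Smallest detectable difference = 1.96·2.970 ≈ 5.821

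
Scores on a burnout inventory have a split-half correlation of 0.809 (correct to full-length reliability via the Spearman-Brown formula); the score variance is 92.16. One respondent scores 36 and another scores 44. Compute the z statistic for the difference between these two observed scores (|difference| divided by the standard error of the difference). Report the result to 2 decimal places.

1.81

SD = √92.16 = 9.600
Full-length reliability (Spearman-Brown) = 2(0.809)/(1+0.809) ≈ 0.894
The standard error of measurement is 9.600×√(1 − 0.894) ≈ 9.600×0.325 ≈ 3.119.
SE_diff = SEM × √2 ≈ 3.119 × 1.414 ≈ 4.411
z = 8 / 4.411 ≈ 1.813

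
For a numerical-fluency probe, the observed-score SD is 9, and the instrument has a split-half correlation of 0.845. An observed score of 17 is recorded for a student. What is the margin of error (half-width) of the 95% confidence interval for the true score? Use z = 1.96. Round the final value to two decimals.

Spearman-Brown: r = 2(0.845) / (1 + 0.845) = 1.6900 / 1.8450 ≈ 0.9160
SEM = 9.0000*√(1 − 0.9160) ≈ 2.6086
Margin = 1.96 * 2.6086 ≈ 5.1129

5.11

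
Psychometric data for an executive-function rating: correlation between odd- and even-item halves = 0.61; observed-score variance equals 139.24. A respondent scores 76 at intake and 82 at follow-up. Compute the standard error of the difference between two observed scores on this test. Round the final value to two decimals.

8.21

σ = 139.24^(1/2) = 11.80000
Full-length reliability (Spearman-Brown) = 2(0.61)/(1+0.61) ≃ 0.75776
SEM = 11.80000 × √(1 − 0.75776) = 11.80000 × √0.24224 ≃ 11.80000 × 0.49217 ≃ 5.80766
SE_diff = SEM × √2 ≃ 5.80766 × 1.41421 ≃ 8.21328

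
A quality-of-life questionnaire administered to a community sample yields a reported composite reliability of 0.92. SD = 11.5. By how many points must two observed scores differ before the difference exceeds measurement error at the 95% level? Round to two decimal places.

9.02

The standard error of measurement is 11.5000*√(1 − 0.9200) ≈ 11.5000*0.2828 ≈ 3.2527.
Standard error of the difference = 3.2527·√2 ≈ 4.6000
Minimum reliable difference = 1.96 * SE_diff ≈ 1.96 * 4.6000 ≈ 9.0160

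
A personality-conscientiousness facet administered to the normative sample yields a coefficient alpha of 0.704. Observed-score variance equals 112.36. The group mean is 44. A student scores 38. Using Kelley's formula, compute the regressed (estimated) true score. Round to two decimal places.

T̂ = r·X + (1 − r)·M = 0.7040×38 + 0.2960×44 = 26.7520 + 13.0240 ≈ 39.7760

39.78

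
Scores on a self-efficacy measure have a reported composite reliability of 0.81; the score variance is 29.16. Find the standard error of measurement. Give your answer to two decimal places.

2.35

SD = √29.16 ≈ 5.4000
SEM = 5.4000×√(1 − 0.8100) ≈ 2.3538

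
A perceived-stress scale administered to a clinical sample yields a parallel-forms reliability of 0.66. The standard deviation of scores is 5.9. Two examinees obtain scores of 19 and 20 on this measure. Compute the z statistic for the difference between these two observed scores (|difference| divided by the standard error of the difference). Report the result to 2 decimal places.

The standard error of measurement is 5.90000×√(1 − 0.66000) ≈ 5.90000×0.58310 ≈ 3.44026.
SE_diff = √2 × SEM ≈ 4.86526
z = 1 / 4.86526 ≈ 0.20554

0.21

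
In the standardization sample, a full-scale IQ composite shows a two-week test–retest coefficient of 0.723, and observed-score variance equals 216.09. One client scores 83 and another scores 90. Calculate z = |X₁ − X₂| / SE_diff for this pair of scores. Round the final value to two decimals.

0.64

σ = 216.09^(1/2) = 14.700
SEM = 14.700·√(1 − 0.723) ≃ 7.737
SE_diff = SEM · √2 ≃ 7.737 · 1.414 ≃ 10.941
z = |83 − 90| / 10.941 = 7 / 10.941 ≃ 0.640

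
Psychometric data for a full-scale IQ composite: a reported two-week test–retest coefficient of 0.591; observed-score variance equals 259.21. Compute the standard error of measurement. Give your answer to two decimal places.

10.30

SD = √259.21 = 16.1000
SEM = 16.1000*√(1 − 0.5910) ≈ 10.2965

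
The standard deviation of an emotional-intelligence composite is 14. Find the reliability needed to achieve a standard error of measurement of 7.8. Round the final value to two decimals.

0.69

r = 1 − (SEM / SD)² = 1 − (7.80000 / 14)² ≈ 1 − 0.31041 ≈ 0.68959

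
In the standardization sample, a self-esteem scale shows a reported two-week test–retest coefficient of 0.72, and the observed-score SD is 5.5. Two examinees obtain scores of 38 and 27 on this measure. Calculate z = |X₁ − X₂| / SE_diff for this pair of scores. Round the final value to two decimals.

2.67

The standard error of measurement is 5.50000×√(1 − 0.72000) ≈ 5.50000×0.52915 ≈ 2.91033.
Standard error of the difference = 2.91033·√2 ≈ 4.11582
z = |38 − 27| / 4.11582 = 11 / 4.11582 ≈ 2.67261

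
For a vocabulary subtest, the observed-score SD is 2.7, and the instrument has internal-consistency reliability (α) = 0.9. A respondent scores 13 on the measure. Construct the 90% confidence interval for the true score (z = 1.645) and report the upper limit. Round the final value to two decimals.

14.40

The standard error of measurement is 2.70000*√(1 − 0.90000) ≃ 2.70000*0.31623 ≃ 0.85381.
1.645 * SEM ≃ 1.40453
Upper limit = 13 + 1.40453 ≃ 14.40453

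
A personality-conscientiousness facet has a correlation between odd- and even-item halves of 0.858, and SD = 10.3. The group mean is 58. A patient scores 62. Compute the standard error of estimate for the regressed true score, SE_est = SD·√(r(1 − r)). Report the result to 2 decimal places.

Spearman-Brown: r = 2(0.858) / (1 + 0.858) = 1.71600 / 1.85800 ≈ 0.92357
SE_est = 10.30000×√(0.92357×0.07643) ≈ 2.73649

2.74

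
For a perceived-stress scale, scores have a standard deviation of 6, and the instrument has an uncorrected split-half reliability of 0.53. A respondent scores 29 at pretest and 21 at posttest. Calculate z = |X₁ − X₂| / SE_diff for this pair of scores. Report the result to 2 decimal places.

Spearman-Brown: r = 2(0.53) / (1 + 0.53) = 1.060 / 1.530 ≈ 0.693
The standard error of measurement is 6.000·√(1 − 0.693) ≈ 6.000·0.554 ≈ 3.325.
SE_diff = √2 · SEM ≈ 4.703
z = 8 / 4.703 ≈ 1.701

1.70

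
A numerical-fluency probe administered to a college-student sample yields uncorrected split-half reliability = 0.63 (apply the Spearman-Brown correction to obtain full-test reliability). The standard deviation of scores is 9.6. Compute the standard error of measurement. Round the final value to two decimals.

Spearman-Brown: r = 2(0.63) / (1 + 0.63) = 1.2600 / 1.6300 ≈ 0.7730
SEM = 9.6000 × √(1 − 0.7730) = 9.6000 × √0.2270 ≈ 9.6000 × 0.4764 ≈ 4.5738

4.57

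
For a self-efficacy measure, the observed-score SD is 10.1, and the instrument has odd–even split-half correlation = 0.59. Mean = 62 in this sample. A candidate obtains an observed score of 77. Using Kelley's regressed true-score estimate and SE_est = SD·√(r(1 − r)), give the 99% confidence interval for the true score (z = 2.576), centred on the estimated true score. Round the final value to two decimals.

r_full = 2·0.59 / (1 + 0.59) ≃ 0.74214
T̂ = r·X + (1 − r)·M = 0.74214·77 + 0.25786·62 ≃ 57.14465 + 15.98742 ≃ 73.13208
SE_est = SD · √(r(1 − r)) = 10.10000 · √0.19137 ≃ 10.10000 · 0.43746 ≃ 4.41832
CI = 73.13208 ± 2.576 · 4.41832 → [61.75048, 84.51367]

[61.75, 84.51]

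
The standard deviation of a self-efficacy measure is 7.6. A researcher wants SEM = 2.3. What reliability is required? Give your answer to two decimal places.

0.91

Required reliability = 1 − (SEM/SD)² = 1 − 0.092 ≃ 0.908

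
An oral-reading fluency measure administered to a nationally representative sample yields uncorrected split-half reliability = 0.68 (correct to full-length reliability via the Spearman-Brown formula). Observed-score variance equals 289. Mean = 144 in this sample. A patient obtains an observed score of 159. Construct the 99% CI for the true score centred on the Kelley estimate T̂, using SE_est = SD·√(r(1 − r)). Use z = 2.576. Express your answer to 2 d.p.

[138.95, 173.34]

SD = √289 = 17.000
r_full = 2·0.68 / (1 + 0.68) ≈ 0.810
T̂ = r·X + (1 − r)·M = 0.810·159 + 0.190·144 ≈ 128.714 + 27.429 ≈ 156.143
SE_est = SD · √(r(1 − r)) = 17.000 · √0.154 ≈ 17.000 · 0.393 ≈ 6.676
CI = 156.143 ± 2.576 · 6.676 → [138.947, 173.339]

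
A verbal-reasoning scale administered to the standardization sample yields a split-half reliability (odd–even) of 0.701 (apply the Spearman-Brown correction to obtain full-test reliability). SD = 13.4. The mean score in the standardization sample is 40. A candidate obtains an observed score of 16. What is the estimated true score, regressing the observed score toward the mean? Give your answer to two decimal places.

r_full = 2·0.701 / (1 + 0.701) ≈ 0.8242
Estimated true score = 0.8242×16 + (1 − 0.8242)×40 ≈ 20.2187

20.22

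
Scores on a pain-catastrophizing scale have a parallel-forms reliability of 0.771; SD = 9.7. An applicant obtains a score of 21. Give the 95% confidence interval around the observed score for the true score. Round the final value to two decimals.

[11.90, 30.10]

SEM = 9.700×√(1 − 0.771) ≈ 4.642
Half-width = 1.96×4.642 ≈ 9.098
95% CI: 21 ± 9.098 = [11.902, 30.098]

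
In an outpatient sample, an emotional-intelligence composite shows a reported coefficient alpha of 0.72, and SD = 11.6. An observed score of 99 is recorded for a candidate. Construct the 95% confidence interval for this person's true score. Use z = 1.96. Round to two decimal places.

SEM = 11.60000 × √(1 − 0.72000) = 11.60000 × √0.28000 ≃ 11.60000 × 0.52915 ≃ 6.13814
Margin = 1.96 × 6.13814 ≃ 12.03076
CI = 99 ± 12.03076 → [86.96924, 111.03076]

[86.97, 111.03]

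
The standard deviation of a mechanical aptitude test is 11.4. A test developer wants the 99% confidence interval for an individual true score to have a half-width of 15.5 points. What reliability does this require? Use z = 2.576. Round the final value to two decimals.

Required SEM = 15.5 / 2.576 ≃ 6.0171
r = 1 − (SEM / SD)² = 1 − (6.0171 / 11.4)² ≃ 1 − 0.2786 ≃ 0.7214

0.72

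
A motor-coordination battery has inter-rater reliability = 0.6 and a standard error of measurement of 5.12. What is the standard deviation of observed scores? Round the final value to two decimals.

σ = SEM·(1 − r)^(−1/2) ≈ 5.12*1.5811 ≈ 8.0954

8.10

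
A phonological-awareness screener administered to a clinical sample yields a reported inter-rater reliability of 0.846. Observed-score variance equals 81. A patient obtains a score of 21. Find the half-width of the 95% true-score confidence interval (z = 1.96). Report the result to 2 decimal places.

6.92

SD = √81 ≃ 9.0000
SEM = 9.0000·√(1 − 0.8460) ≃ 3.5319
Half-width = 1.96·3.5319 ≃ 6.9224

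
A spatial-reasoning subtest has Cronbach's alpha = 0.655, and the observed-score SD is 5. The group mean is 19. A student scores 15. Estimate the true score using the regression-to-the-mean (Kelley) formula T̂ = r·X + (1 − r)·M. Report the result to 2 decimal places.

16.38

T̂ = r·X + (1 − r)·M = 0.6550×15 + 0.3450×19 = 9.8250 + 6.5550 ≈ 16.3800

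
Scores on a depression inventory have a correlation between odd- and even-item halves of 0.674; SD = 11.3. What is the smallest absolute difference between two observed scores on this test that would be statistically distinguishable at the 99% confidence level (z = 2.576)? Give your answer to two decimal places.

18.17

Spearman-Brown: r = 2(0.674) / (1 + 0.674) = 1.34800 / 1.67400 ≈ 0.80526
SEM = 11.30000·√(1 − 0.80526) ≈ 4.98666
SE_diff = √2 · SEM ≈ 7.05220
Minimum reliable difference = 2.576 · SE_diff ≈ 2.576 · 7.05220 ≈ 18.16646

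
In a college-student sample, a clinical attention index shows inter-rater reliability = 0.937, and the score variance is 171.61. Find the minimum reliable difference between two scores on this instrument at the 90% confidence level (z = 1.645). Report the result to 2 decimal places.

σ = 171.61^(1/2) = 13.1000
The standard error of measurement is 13.1000·√(1 − 0.9370) ≈ 13.1000·0.2510 ≈ 3.2881.
SE_diff = √2 · SEM ≈ 4.6500
Smallest detectable difference = 1.645·4.6500 ≈ 7.6493

7.65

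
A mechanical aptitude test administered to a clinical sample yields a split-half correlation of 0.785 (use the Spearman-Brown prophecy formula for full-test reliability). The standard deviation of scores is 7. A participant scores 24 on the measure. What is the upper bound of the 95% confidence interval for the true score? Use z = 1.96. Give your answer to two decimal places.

r_full = 2·0.785 / (1 + 0.785) ≈ 0.880
SEM = 7.000*√(1 − 0.880) ≈ 2.429
Half-width = 1.96*2.429 ≈ 4.762
Upper limit = 24 + 4.762 ≈ 28.762

28.76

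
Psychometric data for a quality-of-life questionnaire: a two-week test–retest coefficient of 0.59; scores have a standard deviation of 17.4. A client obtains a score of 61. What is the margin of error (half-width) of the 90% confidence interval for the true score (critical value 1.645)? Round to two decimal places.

18.33

SEM = 17.4000 · √(1 − 0.5900) = 17.4000 · √0.4100 ≈ 17.4000 · 0.6403 ≈ 11.1414
Half-width = 1.645·11.1414 ≈ 18.3277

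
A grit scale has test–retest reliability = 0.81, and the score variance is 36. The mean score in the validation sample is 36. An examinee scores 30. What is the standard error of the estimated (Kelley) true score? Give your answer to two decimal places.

SD = √36 = 6.0000
SE_est = SD × √(r(1 − r)) = 6.0000 × √0.1539 ≃ 6.0000 × 0.3923 ≃ 2.3538

2.35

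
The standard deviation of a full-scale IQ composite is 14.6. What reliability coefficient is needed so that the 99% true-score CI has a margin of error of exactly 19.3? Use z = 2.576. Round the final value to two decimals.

0.74

SEM needed = half-width / z = 19.3/2.576 ≈ 7.4922
r = 1 − (SEM / SD)² = 1 − (7.4922 / 14.6)² ≈ 1 − 0.2633 ≈ 0.7367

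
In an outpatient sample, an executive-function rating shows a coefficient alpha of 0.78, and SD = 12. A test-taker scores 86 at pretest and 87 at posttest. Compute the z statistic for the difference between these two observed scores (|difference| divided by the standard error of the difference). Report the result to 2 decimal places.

SEM = 12.00000 * √(1 − 0.78000) = 12.00000 * √0.22000 ≈ 12.00000 * 0.46904 ≈ 5.62850
SE_diff = SEM * √2 ≈ 5.62850 * 1.41421 ≈ 7.95990
z = 1 / 7.95990 ≈ 0.12563

0.13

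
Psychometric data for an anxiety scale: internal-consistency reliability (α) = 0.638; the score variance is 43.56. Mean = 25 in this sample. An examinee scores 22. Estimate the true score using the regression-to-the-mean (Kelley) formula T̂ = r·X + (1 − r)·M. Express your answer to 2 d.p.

Estimated true score = 0.6380*22 + (1 − 0.6380)*25 ≈ 23.0860

23.09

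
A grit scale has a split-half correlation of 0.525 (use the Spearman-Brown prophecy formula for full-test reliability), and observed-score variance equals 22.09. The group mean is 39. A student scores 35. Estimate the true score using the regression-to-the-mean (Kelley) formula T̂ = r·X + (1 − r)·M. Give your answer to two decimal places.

36.25

Spearman-Brown: r = 2(0.525) / (1 + 0.525) = 1.0500 / 1.5250 ≈ 0.6885
T̂ = 0.6885(35) + 0.3115(39) ≈ 36.2459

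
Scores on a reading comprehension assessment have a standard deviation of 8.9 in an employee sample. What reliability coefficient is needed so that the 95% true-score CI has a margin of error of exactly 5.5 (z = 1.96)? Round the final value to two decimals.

0.90

Required SEM = 5.5 / 1.96 ≈ 2.80612
r = 1 − (SEM / SD)² = 1 − (2.80612 / 8.9)² ≈ 1 − 0.09941 ≈ 0.90059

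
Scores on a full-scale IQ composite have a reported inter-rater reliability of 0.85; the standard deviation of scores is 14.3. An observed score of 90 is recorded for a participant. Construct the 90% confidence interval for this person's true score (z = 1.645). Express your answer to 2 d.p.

The standard error of measurement is 14.3000·√(1 − 0.8500) ≈ 14.3000·0.3873 ≈ 5.5384.
Half-width = 1.645·5.5384 ≈ 9.1106
Interval: (80.8894, 99.1106)

[80.89, 99.11]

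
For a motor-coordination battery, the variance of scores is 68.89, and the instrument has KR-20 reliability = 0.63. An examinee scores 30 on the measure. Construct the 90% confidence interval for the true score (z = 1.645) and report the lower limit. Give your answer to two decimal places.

21.69

SD = √68.89 ≈ 8.3000
SEM = 8.3000 · √(1 − 0.6300) = 8.3000 · √0.3700 ≈ 8.3000 · 0.6083 ≈ 5.0487
Margin = 1.645 · 5.0487 ≈ 8.3051
Lower limit = 30 − 8.3051 ≈ 21.6949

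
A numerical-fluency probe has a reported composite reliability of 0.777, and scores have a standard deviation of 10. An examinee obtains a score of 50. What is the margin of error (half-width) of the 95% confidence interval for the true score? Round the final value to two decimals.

SEM = 10.0000 × √(1 − 0.7770) = 10.0000 × √0.2230 ≃ 10.0000 × 0.4722 ≃ 4.7223
Margin = 1.96 × 4.7223 ≃ 9.2557

9.26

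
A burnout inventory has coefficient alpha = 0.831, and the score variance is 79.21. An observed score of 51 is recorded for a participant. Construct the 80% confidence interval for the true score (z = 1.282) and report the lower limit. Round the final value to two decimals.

SD = √79.21 ≃ 8.90000
SEM = 8.90000 · √(1 − 0.83100) = 8.90000 · √0.16900 ≃ 8.90000 · 0.41110 ≃ 3.65876
1.282 · SEM ≃ 4.69052
Lower limit = 51 − 4.69052 ≃ 46.30948

46.31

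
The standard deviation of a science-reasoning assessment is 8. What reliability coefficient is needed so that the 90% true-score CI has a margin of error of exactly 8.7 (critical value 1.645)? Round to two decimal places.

0.56

SEM needed = half-width / z = 8.7/1.645 ≈ 5.289
r = 1 − (5.289/8)² ≈ 1 − 0.437 ≈ 0.563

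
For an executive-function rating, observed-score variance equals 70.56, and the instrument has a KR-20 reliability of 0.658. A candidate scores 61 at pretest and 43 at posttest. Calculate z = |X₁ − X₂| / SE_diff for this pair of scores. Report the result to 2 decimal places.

σ = 70.56^(1/2) = 8.400
SEM = 8.400 × √(1 − 0.658) = 8.400 × √0.342 ≈ 8.400 × 0.585 ≈ 4.912
SE_diff = √2 × SEM ≈ 6.947
z = |61 − 43| / 6.947 = 18 / 6.947 ≈ 2.591

2.59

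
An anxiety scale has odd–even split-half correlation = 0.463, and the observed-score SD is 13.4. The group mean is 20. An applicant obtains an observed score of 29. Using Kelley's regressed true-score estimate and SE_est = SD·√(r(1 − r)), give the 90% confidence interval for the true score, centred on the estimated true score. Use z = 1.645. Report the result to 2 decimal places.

Spearman-Brown: r = 2(0.463) / (1 + 0.463) = 0.926 / 1.463 ≃ 0.633
T̂ = 0.633(29) + 0.367(20) ≃ 25.697
SE_est = SD * √(r(1 − r)) = 13.400 * √0.232 ≃ 13.400 * 0.482 ≃ 6.459
CI = 25.697 ± 1.645 * 6.459 → [15.072, 36.321]

[15.07, 36.32]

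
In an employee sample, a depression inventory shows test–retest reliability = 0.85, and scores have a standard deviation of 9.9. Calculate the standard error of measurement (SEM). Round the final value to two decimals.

3.83

SEM = 9.900 × √(1 − 0.850) = 9.900 × √0.150 ≈ 9.900 × 0.387 ≈ 3.834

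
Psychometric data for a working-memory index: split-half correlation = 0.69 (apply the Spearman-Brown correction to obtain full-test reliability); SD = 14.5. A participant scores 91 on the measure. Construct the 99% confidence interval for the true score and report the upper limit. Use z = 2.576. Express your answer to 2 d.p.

107.00

Full-length reliability (Spearman-Brown) = 2(0.69)/(1+0.69) ≈ 0.81657
The standard error of measurement is 14.50000×√(1 − 0.81657) ≈ 14.50000×0.42829 ≈ 6.21020.
2.576 × SEM ≈ 15.99747
Upper limit = 91 + 15.99747 ≈ 106.99747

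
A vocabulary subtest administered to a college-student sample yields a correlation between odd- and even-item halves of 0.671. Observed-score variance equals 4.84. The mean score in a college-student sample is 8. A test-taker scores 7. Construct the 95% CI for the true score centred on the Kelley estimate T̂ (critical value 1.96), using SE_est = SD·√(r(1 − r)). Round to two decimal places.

[5.48, 8.91]

SD = √4.84 = 2.2000
Spearman-Brown: r = 2(0.671) / (1 + 0.671) = 1.3420 / 1.6710 ≈ 0.8031
Estimated true score = 0.8031×7 + (1 − 0.8031)×8 ≈ 7.1969
SE_est = SD × √(r(1 − r)) = 2.2000 × √0.1581 ≈ 2.2000 × 0.3976 ≈ 0.8748
CI = 7.1969 ± 1.96 × 0.8748 → [5.4822, 8.9115]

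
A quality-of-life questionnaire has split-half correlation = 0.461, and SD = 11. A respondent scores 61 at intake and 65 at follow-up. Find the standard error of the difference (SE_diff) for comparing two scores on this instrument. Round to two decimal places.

Spearman-Brown: r = 2(0.461) / (1 + 0.461) = 0.9220 / 1.4610 ≈ 0.6311
The standard error of measurement is 11.0000×√(1 − 0.6311) ≈ 11.0000×0.6074 ≈ 6.6813.
SE_diff = SEM × √2 ≈ 6.6813 × 1.4142 ≈ 9.4488

9.45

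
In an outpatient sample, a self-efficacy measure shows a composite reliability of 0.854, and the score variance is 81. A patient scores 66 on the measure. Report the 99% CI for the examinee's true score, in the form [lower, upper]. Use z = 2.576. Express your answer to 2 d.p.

SD = √81 ≈ 9.000
The standard error of measurement is 9.000×√(1 − 0.854) ≈ 9.000×0.382 ≈ 3.439.
Half-width = 2.576×3.439 ≈ 8.859
99% CI: 66 ± 8.859 = [57.141, 74.859]

[57.14, 74.86]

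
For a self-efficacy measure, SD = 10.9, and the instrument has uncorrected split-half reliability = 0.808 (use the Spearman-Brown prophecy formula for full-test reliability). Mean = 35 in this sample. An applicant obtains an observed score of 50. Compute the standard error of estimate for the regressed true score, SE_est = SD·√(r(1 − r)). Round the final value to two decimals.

r_full = 2·0.808 / (1 + 0.808) ≃ 0.894
SE_est = 10.900·√(0.894·0.106) ≃ 3.358

3.36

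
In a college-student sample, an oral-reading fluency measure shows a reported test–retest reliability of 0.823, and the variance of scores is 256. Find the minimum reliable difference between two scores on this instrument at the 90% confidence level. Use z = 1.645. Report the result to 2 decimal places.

SD = √256 ≈ 16.00000
SEM = 16.00000 · √(1 − 0.82300) = 16.00000 · √0.17700 ≈ 16.00000 · 0.42071 ≈ 6.73142
SE_diff = SEM · √2 ≈ 6.73142 · 1.41421 ≈ 9.51966
Smallest detectable difference = 1.645·9.51966 ≈ 15.65985

15.66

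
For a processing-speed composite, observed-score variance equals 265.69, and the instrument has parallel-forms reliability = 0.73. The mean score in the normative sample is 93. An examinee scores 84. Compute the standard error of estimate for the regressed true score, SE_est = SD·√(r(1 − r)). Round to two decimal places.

SD = √265.69 = 16.300
SE_est = 16.300·√(0.730·0.270) ≈ 7.237

7.24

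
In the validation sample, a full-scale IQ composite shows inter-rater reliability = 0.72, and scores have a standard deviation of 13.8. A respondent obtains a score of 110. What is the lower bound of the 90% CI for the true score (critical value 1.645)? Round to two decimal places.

SEM = 13.80000×√(1 − 0.72000) ≃ 7.30227
1.645 × SEM ≃ 12.01224
Lower limit = 110 − 12.01224 ≃ 97.98776

97.99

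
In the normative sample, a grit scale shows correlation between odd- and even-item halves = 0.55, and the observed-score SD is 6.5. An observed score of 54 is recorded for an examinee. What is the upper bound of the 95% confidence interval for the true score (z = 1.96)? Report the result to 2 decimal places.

60.86

r_full = 2·0.55 / (1 + 0.55) ≃ 0.70968
SEM = 6.50000 · √(1 − 0.70968) = 6.50000 · √0.29032 ≃ 6.50000 · 0.53882 ≃ 3.50230
Half-width = 1.96·3.50230 ≃ 6.86451
Upper bound: 54 + 6.86451 = 60.86451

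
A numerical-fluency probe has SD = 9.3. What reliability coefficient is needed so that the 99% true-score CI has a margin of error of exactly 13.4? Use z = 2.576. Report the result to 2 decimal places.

0.69

Required SEM = 13.4 / 2.576 ≃ 5.2019
r = 1 − (SEM / SD)² = 1 − (5.2019 / 9.3)² ≃ 1 − 0.3129 ≃ 0.6871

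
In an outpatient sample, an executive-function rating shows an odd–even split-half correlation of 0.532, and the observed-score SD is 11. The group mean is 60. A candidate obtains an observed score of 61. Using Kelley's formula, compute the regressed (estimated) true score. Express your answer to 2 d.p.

60.69

Spearman-Brown: r = 2(0.532) / (1 + 0.532) = 1.06400 / 1.53200 ≈ 0.69452
T̂ = 0.69452(61) + 0.30548(60) ≈ 60.69452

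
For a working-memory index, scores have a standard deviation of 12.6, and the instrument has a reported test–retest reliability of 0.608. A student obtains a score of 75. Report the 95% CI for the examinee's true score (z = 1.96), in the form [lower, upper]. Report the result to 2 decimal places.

The standard error of measurement is 12.6000·√(1 − 0.6080) ≃ 12.6000·0.6261 ≃ 7.8888.
1.96 · SEM ≃ 15.4621
CI = 75 ± 15.4621 → [59.5379, 90.4621]

[59.54, 90.46]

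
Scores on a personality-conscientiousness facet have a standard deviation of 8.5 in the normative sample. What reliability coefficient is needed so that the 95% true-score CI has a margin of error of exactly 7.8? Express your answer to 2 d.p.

SEM needed = half-width / z = 7.8/1.96 ≃ 3.9796
r = 1 − (3.9796/8.5)² ≃ 1 − 0.2192 ≃ 0.7808

0.78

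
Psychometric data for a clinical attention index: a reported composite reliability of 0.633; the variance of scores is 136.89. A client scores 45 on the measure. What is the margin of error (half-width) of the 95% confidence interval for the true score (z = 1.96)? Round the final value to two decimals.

13.89

SD = √136.89 = 11.700
SEM = 11.700·√(1 − 0.633) ≈ 7.088
Half-width = 1.96·7.088 ≈ 13.892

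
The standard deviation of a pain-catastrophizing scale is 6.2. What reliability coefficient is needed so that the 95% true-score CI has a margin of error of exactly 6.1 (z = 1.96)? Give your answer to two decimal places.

0.75

SEM needed = half-width / z = 6.1/1.96 ≈ 3.112
Required reliability = 1 − (SEM/SD)² = 1 − 0.252 ≈ 0.748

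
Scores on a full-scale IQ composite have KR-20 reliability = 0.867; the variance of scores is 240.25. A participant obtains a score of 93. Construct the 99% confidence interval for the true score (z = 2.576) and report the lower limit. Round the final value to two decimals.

78.44

σ = 240.25^(1/2) = 15.500
SEM = 15.500·√(1 − 0.867) ≃ 5.653
Margin = 2.576 · 5.653 ≃ 14.561
Lower bound: 93 − 14.561 = 78.439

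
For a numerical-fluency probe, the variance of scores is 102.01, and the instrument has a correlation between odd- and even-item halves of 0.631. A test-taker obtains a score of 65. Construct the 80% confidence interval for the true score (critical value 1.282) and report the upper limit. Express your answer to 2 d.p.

71.16

σ = 102.01^(1/2) = 10.100
r_full = 2·0.631 / (1 + 0.631) ≈ 0.774
SEM = 10.100 * √(1 − 0.774) = 10.100 * √0.226 ≈ 10.100 * 0.476 ≈ 4.804
Margin = 1.282 * 4.804 ≈ 6.159
Upper bound: 65 + 6.159 = 71.159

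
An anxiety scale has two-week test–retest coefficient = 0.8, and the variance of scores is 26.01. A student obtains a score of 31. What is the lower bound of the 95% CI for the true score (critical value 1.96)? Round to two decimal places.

SD = √26.01 = 5.10000
SEM = 5.10000 · √(1 − 0.80000) = 5.10000 · √0.20000 ≈ 5.10000 · 0.44721 ≈ 2.28079
Margin = 1.96 · 2.28079 ≈ 4.47035
Lower limit = 31 − 4.47035 ≈ 26.52965

26.53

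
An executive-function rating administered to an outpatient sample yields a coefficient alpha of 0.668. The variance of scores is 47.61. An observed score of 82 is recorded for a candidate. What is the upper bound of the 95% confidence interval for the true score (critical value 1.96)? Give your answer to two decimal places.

89.79

SD = √47.61 ≈ 6.9000
SEM = 6.9000 * √(1 − 0.6680) = 6.9000 * √0.3320 ≈ 6.9000 * 0.5762 ≈ 3.9757
Half-width = 1.96*3.9757 ≈ 7.7925
Upper bound: 82 + 7.7925 = 89.7925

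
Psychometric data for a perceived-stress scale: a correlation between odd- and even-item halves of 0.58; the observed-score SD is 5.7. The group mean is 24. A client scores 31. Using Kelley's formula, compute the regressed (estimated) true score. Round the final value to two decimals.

Spearman-Brown: r = 2(0.58) / (1 + 0.58) = 1.16000 / 1.58000 ≈ 0.73418
Estimated true score = 0.73418·31 + (1 − 0.73418)·24 ≈ 29.13924

29.14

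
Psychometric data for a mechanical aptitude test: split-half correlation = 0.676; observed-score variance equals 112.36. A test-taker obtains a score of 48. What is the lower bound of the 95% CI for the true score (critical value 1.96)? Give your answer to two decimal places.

σ = 112.36^(1/2) = 10.600
Full-length reliability (Spearman-Brown) = 2(0.676)/(1+0.676) ≈ 0.807
SEM = 10.600 × √(1 − 0.807) = 10.600 × √0.193 ≈ 10.600 × 0.440 ≈ 4.661
Half-width = 1.96×4.661 ≈ 9.135
Lower bound: 48 − 9.135 = 38.865

38.87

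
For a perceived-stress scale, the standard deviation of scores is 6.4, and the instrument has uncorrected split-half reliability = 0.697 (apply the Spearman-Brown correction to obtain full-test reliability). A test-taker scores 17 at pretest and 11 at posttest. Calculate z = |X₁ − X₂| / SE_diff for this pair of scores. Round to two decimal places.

r_full = 2·0.697 / (1 + 0.697) ≈ 0.821
SEM = 6.400·√(1 − 0.821) ≈ 2.704
SE_diff = √2 · SEM ≈ 3.825
z = 6 / 3.825 ≈ 1.569

1.57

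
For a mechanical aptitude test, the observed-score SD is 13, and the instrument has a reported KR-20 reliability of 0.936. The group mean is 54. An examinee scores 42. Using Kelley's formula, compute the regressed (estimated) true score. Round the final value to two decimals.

42.77

T̂ = r·X + (1 − r)·M = 0.936·42 + 0.064·54 = 39.312 + 3.456 ≃ 42.768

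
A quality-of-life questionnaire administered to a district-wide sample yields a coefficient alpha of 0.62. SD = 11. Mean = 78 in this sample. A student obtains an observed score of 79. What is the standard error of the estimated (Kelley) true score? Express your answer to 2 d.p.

SE_est = 11.0000×√(0.6200×0.3800) ≈ 5.3393

5.34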